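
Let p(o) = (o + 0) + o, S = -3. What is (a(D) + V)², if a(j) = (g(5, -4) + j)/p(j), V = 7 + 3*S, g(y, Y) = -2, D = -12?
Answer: 289/144 ≈ 2.0069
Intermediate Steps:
p(o) = 2*o (p(o) = o + o = 2*o)
V = -2 (V = 7 + 3*(-3) = 7 - 9 = -2)
a(j) = (-2 + j)/(2*j) (a(j) = (-2 + j)/((2*j)) = (-2 + j)*(1/(2*j)) = (-2 + j)/(2*j))
(a(D) + V)² = ((½)*(-2 - 12)/(-12) - 2)² = ((½)*(-1/12)*(-14) - 2)² = (7/12 - 2)² = (-17/12)² = 289/144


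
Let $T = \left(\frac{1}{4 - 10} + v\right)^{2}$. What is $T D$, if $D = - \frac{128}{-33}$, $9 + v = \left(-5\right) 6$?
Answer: $\frac{1767200}{297} \approx 5950.2$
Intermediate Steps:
$v = -39$ ($v = -9 - 30 = -39$)
$T = \frac{55225}{36}$ ($T = \left(\frac{1}{4 - 10} - 39\right)^{2} = \left(\frac{1}{-6} - 39\right)^{2} = \left(- \frac{1}{6} - 39\right)^{2} = \left(- \frac{235}{6}\right)^{2} = \frac{55225}{36} \approx 1534.0$)
$D = \frac{128}{33}$ ($D = \left(-128\right) \left(- \frac{1}{33}\right) = \frac{128}{33} \approx 3.8788$)
$T D = \frac{55225}{36} \cdot \frac{128}{33} = \frac{1767200}{297}$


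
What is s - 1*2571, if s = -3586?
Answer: -6157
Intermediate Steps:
s - 1*2571 = -3586 - 1*2571 = -3586 - 2571 = -6157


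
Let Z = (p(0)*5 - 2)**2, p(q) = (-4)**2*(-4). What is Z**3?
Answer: 1114641555517504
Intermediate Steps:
p(q) = -64 (p(q) = 16*(-4) = -64)
Z = 103684 (Z = (-64*5 - 2)**2 = (-320 - 2)**2 = (-322)**2 = 103684)
Z**3 = 103684**3 = 1114641555517504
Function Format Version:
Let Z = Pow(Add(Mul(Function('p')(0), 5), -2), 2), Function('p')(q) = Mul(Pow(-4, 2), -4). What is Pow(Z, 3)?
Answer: 1114641555517504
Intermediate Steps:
Function('p')(q) = -64 (Function('p')(q) = Mul(16, -4) = -64)
Z = 103684 (Z = Pow(Add(Mul(-64, 5), -2), 2) = Pow(Add(-320, -2), 2) = Pow(-322, 2) = 103684)
Pow(Z, 3) = Pow(103684, 3) = 1114641555517504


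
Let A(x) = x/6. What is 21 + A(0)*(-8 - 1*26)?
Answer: 21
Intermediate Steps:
A(x) = x/6 (A(x) = x*(1/6) = x/6)
21 + A(0)*(-8 - 1*26) = 21 + ((1/6)*0)*(-8 - 1*26) = 21 + 0*(-8 - 26) = 21 + 0*(-34) = 21 + 0 = 21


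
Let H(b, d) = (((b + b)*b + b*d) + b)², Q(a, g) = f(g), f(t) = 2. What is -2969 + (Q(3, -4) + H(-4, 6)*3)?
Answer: -2919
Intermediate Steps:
Q(a, g) = 2
H(b, d) = (b + 2*b² + b*d)² (H(b, d) = (((2*b)*b + b*d) + b)² = ((2*b² + b*d) + b)² = (b + 2*b² + b*d)²)
-2969 + (Q(3, -4) + H(-4, 6)*3) = -2969 + (2 + ((-4)²*(1 + 6 + 2*(-4))²)*3) = -2969 + (2 + (16*(1 + 6 - 8)²)*3) = -2969 + (2 + (16*(-1)²)*3) = -2969 + (2 + (16*1)*3) = -2969 + (2 + 16*3) = -2969 + (2 + 48) = -2969 + 50 = -2919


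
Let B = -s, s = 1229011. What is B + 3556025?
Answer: 2327014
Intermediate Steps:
B = -1229011 (B = -1*1229011 = -1229011)
B + 3556025 = -1229011 + 3556025 = 2327014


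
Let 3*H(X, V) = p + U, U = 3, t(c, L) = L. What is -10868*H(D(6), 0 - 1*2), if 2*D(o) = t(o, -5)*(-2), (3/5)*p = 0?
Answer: -10868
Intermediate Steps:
p = 0 (p = (5/3)*0 = 0)
D(o) = 5 (D(o) = (-5*(-2))/2 = (½)*10 = 5)
H(X, V) = 1 (H(X, V) = (0 + 3)/3 = (⅓)*3 = 1)
-10868*H(D(6), 0 - 1*2) = -10868*1 = -10868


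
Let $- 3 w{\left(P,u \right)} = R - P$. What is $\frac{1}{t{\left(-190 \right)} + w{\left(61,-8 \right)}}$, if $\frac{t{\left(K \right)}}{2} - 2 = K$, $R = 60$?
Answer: $- \frac{3}{1127} \approx -0.0026619$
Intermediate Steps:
$t{\left(K \right)} = 4 + 2 K$
$w{\left(P,u \right)} = -20 + \frac{P}{3}$ ($w{\left(P,u \right)} = - \frac{60 - P}{3} = -20 + \frac{P}{3}$)
$\frac{1}{t{\left(-190 \right)} + w{\left(61,-8 \right)}} = \frac{1}{\left(4 + 2 \left(-190\right)\right) + \left(-20 + \frac{1}{3} \cdot 61\right)} = \frac{1}{\left(4 - 380\right) + \left(-20 + \frac{61}{3}\right)} = \frac{1}{-376 + \frac{1}{3}} = \frac{1}{- \frac{1127}{3}} = - \frac{3}{1127}$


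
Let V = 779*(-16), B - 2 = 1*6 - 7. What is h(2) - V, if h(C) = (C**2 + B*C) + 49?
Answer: 12519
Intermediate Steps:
B = 1 (B = 2 + (1*6 - 7) = 2 + (6 - 7) = 2 - 1 = 1)
h(C) = 49 + C + C**2 (h(C) = (C**2 + 1*C) + 49 = (C**2 + C) + 49 = (C + C**2) + 49 = 49 + C + C**2)
V = -12464
h(2) - V = (49 + 2 + 2**2) - 1*(-12464) = (49 + 2 + 4) + 12464 = 55 + 12464 = 12519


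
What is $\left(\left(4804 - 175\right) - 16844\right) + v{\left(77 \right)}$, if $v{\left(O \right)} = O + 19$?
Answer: $-12119$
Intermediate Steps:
$v{\left(O \right)} = 19 + O$
$\left(\left(4804 - 175\right) - 16844\right) + v{\left(77 \right)} = \left(\left(4804 - 175\right) - 16844\right) + \left(19 + 77\right) = \left(4629 - 16844\right) + 96 = -12215 + 96 = -12119$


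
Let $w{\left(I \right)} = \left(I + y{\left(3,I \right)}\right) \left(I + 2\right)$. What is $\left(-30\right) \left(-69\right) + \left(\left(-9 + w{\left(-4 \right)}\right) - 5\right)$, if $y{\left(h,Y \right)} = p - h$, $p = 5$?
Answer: $2060$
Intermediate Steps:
$y{\left(h,Y \right)} = 5 - h$
$w{\left(I \right)} = \left(2 + I\right)^{2}$ ($w{\left(I \right)} = \left(I + \left(5 - 3\right)\right) \left(I + 2\right) = \left(I + \left(5 - 3\right)\right) \left(2 + I\right) = \left(I + 2\right) \left(2 + I\right) = \left(2 + I\right) \left(2 + I\right) = \left(2 + I\right)^{2}$)
$\left(-30\right) \left(-69\right) + \left(\left(-9 + w{\left(-4 \right)}\right) - 5\right) = \left(-30\right) \left(-69\right) + \left(\left(-9 + \left(4 + \left(-4\right)^{2} + 4 \left(-4\right)\right)\right) - 5\right) = 2070 + \left(\left(-9 + \left(4 + 16 - 16\right)\right) - 5\right) = 2070 + \left(\left(-9 + 4\right) - 5\right) = 2070 - 10 = 2060$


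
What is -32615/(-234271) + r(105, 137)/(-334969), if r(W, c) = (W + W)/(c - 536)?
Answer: 207577607475/1490996929381 ≈ 0.13922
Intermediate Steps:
r(W, c) = 2*W/(-536 + c) (r(W, c) = (2*W)/(-536 + c) = 2*W/(-536 + c))
-32615/(-234271) + r(105, 137)/(-334969) = -32615/(-234271) + (2*105/(-536 + 137))/(-334969) = -32615*(-1/234271) + (2*105/(-399))*(-1/334969) = 32615/234271 + (2*105*(-1/399))*(-1/334969) = 32615/234271 - 10/19*(-1/334969) = 32615/234271 + 10/6364411 = 207577607475/1490996929381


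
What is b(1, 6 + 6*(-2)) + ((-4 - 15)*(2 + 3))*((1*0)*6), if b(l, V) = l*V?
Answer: -6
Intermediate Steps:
b(l, V) = V*l
b(1, 6 + 6*(-2)) + ((-4 - 15)*(2 + 3))*((1*0)*6) = (6 + 6*(-2))*1 + ((-4 - 15)*(2 + 3))*((1*0)*6) = (6 - 12)*1 + (-19*5)*(0*6) = -6*1 - 95*0 = -6 + 0 = -6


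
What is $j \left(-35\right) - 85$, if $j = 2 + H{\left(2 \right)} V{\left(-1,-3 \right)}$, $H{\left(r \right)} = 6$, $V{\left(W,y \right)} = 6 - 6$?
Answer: $-155$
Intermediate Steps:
$V{\left(W,y \right)} = 0$ ($V{\left(W,y \right)} = 6 - 6 = 0$)
$j = 2$ ($j = 2 + 6 \cdot 0 = 2 + 0 = 2$)
$j \left(-35\right) - 85 = 2 \left(-35\right) - 85 = -70 - 85 = -155$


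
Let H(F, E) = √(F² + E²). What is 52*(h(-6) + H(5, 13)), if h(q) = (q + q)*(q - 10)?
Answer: 9984 + 52*√194 ≈ 10708.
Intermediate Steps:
H(F, E) = √(E² + F²)
h(q) = 2*q*(-10 + q) (h(q) = (2*q)*(-10 + q) = 2*q*(-10 + q))
52*(h(-6) + H(5, 13)) = 52*(2*(-6)*(-10 - 6) + √(13² + 5²)) = 52*(2*(-6)*(-16) + √(169 + 25)) = 52*(192 + √194) = 9984 + 52*√194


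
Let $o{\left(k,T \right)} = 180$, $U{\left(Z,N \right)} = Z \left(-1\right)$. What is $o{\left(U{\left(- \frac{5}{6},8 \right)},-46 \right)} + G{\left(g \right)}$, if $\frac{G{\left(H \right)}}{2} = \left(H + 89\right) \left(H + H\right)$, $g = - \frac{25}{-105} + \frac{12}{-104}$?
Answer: $\frac{16675507}{74529} \approx 223.75$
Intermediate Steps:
$U{\left(Z,N \right)} = - Z$
$g = \frac{67}{546}$ ($g = \left(-25\right) \left(- \frac{1}{105}\right) + 12 \left(- \frac{1}{104}\right) = \frac{5}{21} - \frac{3}{26} = \frac{67}{546} \approx 0.12271$)
$G{\left(H \right)} = 4 H \left(89 + H\right)$ ($G{\left(H \right)} = 2 \left(H + 89\right) \left(H + H\right) = 2 \left(89 + H\right) 2 H = 2 \cdot 2 H \left(89 + H\right) = 4 H \left(89 + H\right)$)
$o{\left(U{\left(- \frac{5}{6},8 \right)},-46 \right)} + G{\left(g \right)} = 180 + 4 \cdot \frac{67}{546} \left(89 + \frac{67}{546}\right) = 180 + 4 \cdot \frac{67}{546} \cdot \frac{48661}{546} = 180 + \frac{3260287}{74529} = \frac{16675507}{74529}$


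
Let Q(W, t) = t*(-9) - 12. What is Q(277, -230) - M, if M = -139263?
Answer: 141321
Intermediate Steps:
Q(W, t) = -12 - 9*t (Q(W, t) = -9*t - 12 = -12 - 9*t)
Q(277, -230) - M = (-12 - 9*(-230)) - 1*(-139263) = (-12 + 2070) + 139263 = 2058 + 139263 = 141321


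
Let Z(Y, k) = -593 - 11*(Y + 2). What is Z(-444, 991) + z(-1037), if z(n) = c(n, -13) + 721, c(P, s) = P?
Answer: 3953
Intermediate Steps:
Z(Y, k) = -615 - 11*Y (Z(Y, k) = -593 - 11*(2 + Y) = -593 - (22 + 11*Y) = -593 + (-22 - 11*Y) = -615 - 11*Y)
z(n) = 721 + n (z(n) = n + 721 = 721 + n)
Z(-444, 991) + z(-1037) = (-615 - 11*(-444)) + (721 - 1037) = (-615 + 4884) - 316 = 4269 - 316 = 3953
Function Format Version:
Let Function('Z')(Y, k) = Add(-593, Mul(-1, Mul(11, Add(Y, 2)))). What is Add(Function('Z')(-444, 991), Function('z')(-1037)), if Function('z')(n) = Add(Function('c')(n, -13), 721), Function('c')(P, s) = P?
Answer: 3953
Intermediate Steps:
Function('Z')(Y, k) = Add(-615, Mul(-11, Y)) (Function('Z')(Y, k) = Add(-593, Mul(-1, Mul(11, Add(2, Y)))) = Add(-593, Mul(-1, Add(22, Mul(11, Y)))) = Add(-593, Add(-22, Mul(-11, Y))) = Add(-615, Mul(-11, Y)))
Function('z')(n) = Add(721, n) (Function('z')(n) = Add(n, 721) = Add(721, n))
Add(Function('Z')(-444, 991), Function('z')(-1037)) = Add(Add(-615, Mul(-11, -444)), Add(721, -1037)) = Add(Add(-615, 4884), -316) = Add(4269, -316) = 3953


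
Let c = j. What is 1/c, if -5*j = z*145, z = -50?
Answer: 1/1450 ≈ 0.00068966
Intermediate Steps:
j = 1450 (j = -(-10)*145 = -⅕*(-7250) = 1450)
c = 1450
1/c = 1/1450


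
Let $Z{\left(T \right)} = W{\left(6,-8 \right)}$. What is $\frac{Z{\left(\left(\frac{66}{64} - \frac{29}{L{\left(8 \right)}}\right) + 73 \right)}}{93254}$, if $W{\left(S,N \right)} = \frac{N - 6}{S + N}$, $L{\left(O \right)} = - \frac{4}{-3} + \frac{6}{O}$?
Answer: $\frac{1}{13322} \approx 7.5064 \cdot 10^{-5}$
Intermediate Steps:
$L{\left(O \right)} = \frac{4}{3} + \frac{6}{O}$ ($L{\left(O \right)} = \left(-4\right) \left(- \frac{1}{3}\right) + \frac{6}{O} = \frac{4}{3} + \frac{6}{O}$)
$W{\left(S,N \right)} = \frac{-6 + N}{N + S}$
$Z{\left(T \right)} = 7$ ($Z{\left(T \right)} = \frac{-6 - 8}{-8 + 6} = \frac{1}{-2} \left(-14\right) = \left(- \frac{1}{2}\right) \left(-14\right) = 7$)
$\frac{Z{\left(\left(\frac{66}{64} - \frac{29}{L{\left(8 \right)}}\right) + 73 \right)}}{93254} = \frac{7}{93254} = 7 \cdot \frac{1}{93254} = \frac{1}{13322}$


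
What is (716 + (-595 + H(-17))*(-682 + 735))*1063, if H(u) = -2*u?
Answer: -30845071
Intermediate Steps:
(716 + (-595 + H(-17))*(-682 + 735))*1063 = (716 + (-595 - 2*(-17))*(-682 + 735))*1063 = (716 + (-595 + 34)*53)*1063 = (716 - 561*53)*1063 = (716 - 29733)*1063 = -29017*1063 = -30845071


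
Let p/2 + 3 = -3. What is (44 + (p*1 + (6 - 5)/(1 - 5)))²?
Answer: 16129/16 ≈ 1008.1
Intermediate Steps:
p = -12 (p = -6 + 2*(-3) = -6 - 6 = -12)
(44 + (p*1 + (6 - 5)/(1 - 5)))² = (44 + (-12*1 + (6 - 5)/(1 - 5)))² = (44 + (-12 + 1/(-4)))² = (44 + (-12 + 1*(-¼)))² = (44 + (-12 - ¼))² = (44 - 49/4)² = (127/4)² = 16129/16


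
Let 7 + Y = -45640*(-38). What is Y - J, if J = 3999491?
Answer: -2265178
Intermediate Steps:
Y = 1734313 (Y = -7 - 45640*(-38) = -7 + 1734320 = 1734313)
Y - J = 1734313 - 1*3999491 = 1734313 - 3999491 = -2265178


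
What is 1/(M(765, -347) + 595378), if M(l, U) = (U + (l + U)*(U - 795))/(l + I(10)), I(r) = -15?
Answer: 750/446055797 ≈ 1.6814e-6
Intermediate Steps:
M(l, U) = (U + (-795 + U)*(U + l))/(-15 + l) (M(l, U) = (U + (l + U)*(U - 795))/(l - 15) = (U + (U + l)*(-795 + U))/(-15 + l) = (U + (-795 + U)*(U + l))/(-15 + l))
1/(M(765, -347) + 595378) = 1/(((-347)² - 795*765 - 794*(-347) - 347*765)/(-15 + 765) + 595378) = 1/((120409 - 608175 + 275518 - 265455)/750 + 595378) = 1/((1/750)*(-477703) + 595378) = 1/(-477703/750 + 595378) = 1/(446055797/750) = 750/446055797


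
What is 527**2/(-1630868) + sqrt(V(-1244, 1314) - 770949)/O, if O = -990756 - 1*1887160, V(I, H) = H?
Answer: -277729/1630868 - 3*I*sqrt(85515)/2877916 ≈ -0.1703 - 0.00030483*I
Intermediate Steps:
O = -2877916 (O = -990756 - 1887160 = -2877916)
527**2/(-1630868) + sqrt(V(-1244, 1314) - 770949)/O = 527**2/(-1630868) + sqrt(1314 - 770949)/(-2877916) = 277729*(-1/1630868) + sqrt(-769635)*(-1/2877916) = -277729/1630868 + (3*I*sqrt(85515))*(-1/2877916) = -277729/1630868 - 3*I*sqrt(85515)/2877916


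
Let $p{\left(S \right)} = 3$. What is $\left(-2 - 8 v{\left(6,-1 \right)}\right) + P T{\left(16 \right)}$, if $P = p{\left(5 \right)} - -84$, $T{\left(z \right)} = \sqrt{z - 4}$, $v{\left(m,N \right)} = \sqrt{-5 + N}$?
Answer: $-2 + 174 \sqrt{3} - 8 i \sqrt{6} \approx 299.38 - 19.596 i$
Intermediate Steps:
$T{\left(z \right)} = \sqrt{-4 + z}$
$P = 87$ ($P = 3 - -84 = 3 + 84 = 87$)
$\left(-2 - 8 v{\left(6,-1 \right)}\right) + P T{\left(16 \right)} = \left(-2 - 8 \sqrt{-5 - 1}\right) + 87 \sqrt{-4 + 16} = \left(-2 - 8 \sqrt{-6}\right) + 87 \sqrt{12} = \left(-2 - 8 i \sqrt{6}\right) + 87 \cdot 2 \sqrt{3} = \left(-2 - 8 i \sqrt{6}\right) + 174 \sqrt{3} = -2 + 174 \sqrt{3} - 8 i \sqrt{6}$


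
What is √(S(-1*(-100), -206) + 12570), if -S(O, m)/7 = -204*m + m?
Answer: 2*I*√70039 ≈ 529.3*I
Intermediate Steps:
S(O, m) = 1421*m (S(O, m) = -7*(-204*m + m) = -(-1421)*m = 1421*m)
√(S(-1*(-100), -206) + 12570) = √(1421*(-206) + 12570) = √(-292726 + 12570) = √(-280156) = 2*I*√70039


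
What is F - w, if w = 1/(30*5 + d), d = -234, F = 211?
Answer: 17725/84 ≈ 211.01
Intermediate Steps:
w = -1/84 (w = 1/(30*5 - 234) = 1/(150 - 234) = 1/(-84) = -1/84 ≈ -0.011905)
F - w = 211 - 1*(-1/84) = 211 + 1/84 = 17725/84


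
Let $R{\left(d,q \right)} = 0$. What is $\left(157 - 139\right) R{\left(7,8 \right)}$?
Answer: $0$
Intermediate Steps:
$\left(157 - 139\right) R{\left(7,8 \right)} = \left(157 - 139\right) 0 = 18 \cdot 0 = 0$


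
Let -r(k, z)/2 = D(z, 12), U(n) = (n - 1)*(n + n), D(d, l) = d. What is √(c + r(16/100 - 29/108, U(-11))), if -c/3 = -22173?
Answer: √65991 ≈ 256.89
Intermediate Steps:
c = 66519 (c = -3*(-22173) = 66519)
U(n) = 2*n*(-1 + n) (U(n) = (-1 + n)*(2*n) = 2*n*(-1 + n))
r(k, z) = -2*z
√(c + r(16/100 - 29/108, U(-11))) = √(66519 - 4*(-11)*(-1 - 11)) = √(66519 - 4*(-11)*(-12)) = √(66519 - 2*264) = √(66519 - 528) = √65991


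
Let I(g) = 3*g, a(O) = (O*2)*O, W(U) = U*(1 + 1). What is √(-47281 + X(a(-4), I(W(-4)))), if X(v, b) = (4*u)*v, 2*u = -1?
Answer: I*√47345 ≈ 217.59*I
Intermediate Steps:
u = -½ (u = (½)*(-1) = -½ ≈ -0.50000)
W(U) = 2*U (W(U) = U*2 = 2*U)
a(O) = 2*O² (a(O) = (2*O)*O = 2*O²)
X(v, b) = -2*v (X(v, b) = (4*(-½))*v = -2*v)
√(-47281 + X(a(-4), I(W(-4)))) = √(-47281 - 4*(-4)²) = √(-47281 - 4*16) = √(-47281 - 2*32) = √(-47281 - 64) = √(-47345) = I*√47345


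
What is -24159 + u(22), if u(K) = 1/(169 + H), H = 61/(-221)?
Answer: -900840571/37288 ≈ -24159.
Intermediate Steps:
H = -61/221 (H = 61*(-1/221) = -61/221 ≈ -0.27602)
u(K) = 221/37288 (u(K) = 1/(169 - 61/221) = 1/(37288/221) = 221/37288)
-24159 + u(22) = -24159 + 221/37288 = -900840571/37288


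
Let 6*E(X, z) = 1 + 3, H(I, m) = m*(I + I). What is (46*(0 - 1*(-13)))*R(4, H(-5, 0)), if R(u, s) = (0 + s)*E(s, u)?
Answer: 0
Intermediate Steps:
H(I, m) = 2*I*m (H(I, m) = m*(2*I) = 2*I*m)
E(X, z) = ⅔ (E(X, z) = (1 + 3)/6 = (⅙)*4 = ⅔)
R(u, s) = 2*s/3 (R(u, s) = (0 + s)*(⅔) = s*(⅔) = 2*s/3)
(46*(0 - 1*(-13)))*R(4, H(-5, 0)) = (46*(0 - 1*(-13)))*(2*(2*(-5)*0)/3) = (46*(0 + 13))*((⅔)*0) = (46*13)*0 = 598*0 = 0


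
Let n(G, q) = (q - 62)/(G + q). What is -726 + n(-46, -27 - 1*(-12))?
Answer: -44209/61 ≈ -724.74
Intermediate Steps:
n(G, q) = (-62 + q)/(G + q)
-726 + n(-46, -27 - 1*(-12)) = -726 + (-62 + (-27 - 1*(-12)))/(-46 + (-27 - 1*(-12))) = -726 + (-62 + (-27 + 12))/(-46 + (-27 + 12)) = -726 + (-62 - 15)/(-46 - 15) = -726 - 77/(-61) = -726 - 1/61*(-77) = -726 + 77/61 = -44209/61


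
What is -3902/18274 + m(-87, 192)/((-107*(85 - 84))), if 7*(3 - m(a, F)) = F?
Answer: 101128/6843613 ≈ 0.014777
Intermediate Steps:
m(a, F) = 3 - F/7
-3902/18274 + m(-87, 192)/((-107*(85 - 84))) = -3902/18274 + (3 - ⅐*192)/((-107*(85 - 84))) = -3902*1/18274 + (3 - 192/7)/((-107*1)) = -1951/9137 - 171/7/(-107) = -1951/9137 - 171/7*(-1/107) = -1951/9137 + 171/749 = 101128/6843613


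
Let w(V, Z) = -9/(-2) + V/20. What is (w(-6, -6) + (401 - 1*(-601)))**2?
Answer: 25310961/25 ≈ 1.0124e+6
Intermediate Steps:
w(V, Z) = 9/2 + V/20 (w(V, Z) = -9*(-1/2) + V*(1/20) = 9/2 + V/20)
(w(-6, -6) + (401 - 1*(-601)))**2 = ((9/2 + (1/20)*(-6)) + (401 - 1*(-601)))**2 = ((9/2 - 3/10) + (401 + 601))**2 = (21/5 + 1002)**2 = (5031/5)**2 = 25310961/25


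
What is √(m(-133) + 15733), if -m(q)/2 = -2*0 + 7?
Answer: √15719 ≈ 125.38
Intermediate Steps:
m(q) = -14 (m(q) = -2*(-2*0 + 7) = -2*(0 + 7) = -2*7 = -14)
√(m(-133) + 15733) = √(-14 + 15733) = √15719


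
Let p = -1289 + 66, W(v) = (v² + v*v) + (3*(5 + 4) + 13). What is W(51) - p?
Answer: 6465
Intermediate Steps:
W(v) = 40 + 2*v² (W(v) = (v² + v²) + (3*9 + 13) = 2*v² + (27 + 13) = 2*v² + 40 = 40 + 2*v²)
p = -1223
W(51) - p = (40 + 2*51²) - 1*(-1223) = (40 + 2*2601) + 1223 = (40 + 5202) + 1223 = 5242 + 1223 = 6465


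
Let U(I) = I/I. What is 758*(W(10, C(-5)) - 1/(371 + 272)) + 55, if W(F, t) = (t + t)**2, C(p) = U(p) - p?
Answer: 70219343/643 ≈ 1.0921e+5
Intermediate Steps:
U(I) = 1
C(p) = 1 - p
W(F, t) = 4*t**2 (W(F, t) = (2*t)**2 = 4*t**2)
758*(W(10, C(-5)) - 1/(371 + 272)) + 55 = 758*(4*(1 - 1*(-5))**2 - 1/(371 + 272)) + 55 = 758*(4*(1 + 5)**2 - 1/643) + 55 = 758*(4*6**2 - 1*1/643) + 55 = 758*(4*36 - 1/643) + 55 = 758*(144 - 1/643) + 55 = 758*(92591/643) + 55 = 70183978/643 + 55 = 70219343/643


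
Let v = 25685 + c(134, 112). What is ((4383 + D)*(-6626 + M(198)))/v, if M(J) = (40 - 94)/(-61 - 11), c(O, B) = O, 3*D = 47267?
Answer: -400271104/77457 ≈ -5167.7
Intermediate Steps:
D = 47267/3 (D = (⅓)*47267 = 47267/3 ≈ 15756.)
M(J) = ¾ (M(J) = -54/(-72) = -54*(-1/72) = ¾)
v = 25819 (v = 25685 + 134 = 25819)
((4383 + D)*(-6626 + M(198)))/v = ((4383 + 47267/3)*(-6626 + ¾))/25819 = ((60416/3)*(-26501/4))*(1/25819) = -400271104/3*1/25819 = -400271104/77457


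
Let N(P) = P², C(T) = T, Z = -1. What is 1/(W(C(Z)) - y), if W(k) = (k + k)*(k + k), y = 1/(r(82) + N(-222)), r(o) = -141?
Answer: 49143/196571 ≈ 0.25000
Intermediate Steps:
y = 1/49143 (y = 1/(-141 + (-222)²) = 1/(-141 + 49284) = 1/49143 ≈ 2.0349e-5)
W(k) = 4*k² (W(k) = (2*k)*(2*k) = 4*k²)
1/(W(C(Z)) - y) = 1/(4*(-1)² - 1*1/49143) = 1/(4*1 - 1/49143) = 1/(4 - 1/49143) = 1/(196571/49143) = 49143/196571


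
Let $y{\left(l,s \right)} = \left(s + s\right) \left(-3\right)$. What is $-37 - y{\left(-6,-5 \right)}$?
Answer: $-67$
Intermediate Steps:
$y{\left(l,s \right)} = - 6 s$ ($y{\left(l,s \right)} = 2 s \left(-3\right) = - 6 s$)
$-37 - y{\left(-6,-5 \right)} = -37 - \left(-6\right) \left(-5\right) = -37 - 30 = -67$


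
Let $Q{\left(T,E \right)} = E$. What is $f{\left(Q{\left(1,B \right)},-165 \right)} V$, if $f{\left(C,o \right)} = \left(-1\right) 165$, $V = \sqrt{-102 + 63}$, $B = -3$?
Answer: $- 165 i \sqrt{39} \approx - 1030.4 i$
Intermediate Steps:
$V = i \sqrt{39}$ ($V = \sqrt{-39} = i \sqrt{39} \approx 6.245 i$)
$f{\left(C,o \right)} = -165$
$f{\left(Q{\left(1,B \right)},-165 \right)} V = - 165 i \sqrt{39}$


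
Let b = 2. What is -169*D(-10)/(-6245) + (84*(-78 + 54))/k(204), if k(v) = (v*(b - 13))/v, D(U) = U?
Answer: 2514266/13739 ≈ 183.00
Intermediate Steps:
k(v) = -11 (k(v) = (v*(2 - 13))/v = (v*(-11))/v = (-11*v)/v = -11)
-169*D(-10)/(-6245) + (84*(-78 + 54))/k(204) = -169*(-10)/(-6245) + (84*(-78 + 54))/(-11) = 1690*(-1/6245) + (84*(-24))*(-1/11) = -338/1249 - 2016*(-1/11) = -338/1249 + 2016/11 = 2514266/13739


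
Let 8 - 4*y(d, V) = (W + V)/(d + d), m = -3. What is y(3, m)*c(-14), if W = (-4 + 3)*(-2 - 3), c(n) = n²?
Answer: 1127/3 ≈ 375.67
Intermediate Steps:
W = 5 (W = -1*(-5) = 5)
y(d, V) = 2 - (5 + V)/(8*d) (y(d, V) = 2 - (5 + V)/(4*(d + d)) = 2 - (5 + V)/(4*(2*d)) = 2 - (5 + V)*1/(2*d)/4 = 2 - (5 + V)/(8*d))
y(3, m)*c(-14) = ((⅛)*(-5 - 1*(-3) + 16*3)/3)*(-14)² = ((⅛)*(⅓)*(-5 + 3 + 48))*196 = ((⅛)*(⅓)*46)*196 = (23/12)*196 = 1127/3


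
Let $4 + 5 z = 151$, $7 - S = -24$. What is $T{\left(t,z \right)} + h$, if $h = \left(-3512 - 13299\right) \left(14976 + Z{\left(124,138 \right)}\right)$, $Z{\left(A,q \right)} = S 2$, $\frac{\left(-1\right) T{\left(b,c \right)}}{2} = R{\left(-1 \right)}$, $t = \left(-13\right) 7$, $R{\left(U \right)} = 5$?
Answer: $-252803828$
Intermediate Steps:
$t = -91$
$S = 31$ ($S = 7 - -24 = 7 + 24 = 31$)
$z = \frac{147}{5}$ ($z = - \frac{4}{5} + \frac{1}{5} \cdot 151 = - \frac{4}{5} + \frac{151}{5} = \frac{147}{5} \approx 29.4$)
$T{\left(b,c \right)} = -10$ ($T{\left(b,c \right)} = \left(-2\right) 5 = -10$)
$Z{\left(A,q \right)} = 62$ ($Z{\left(A,q \right)} = 31 \cdot 2 = 62$)
$h = -252803818$ ($h = \left(-3512 - 13299\right) \left(14976 + 62\right) = \left(-16811\right) 15038 = -252803818$)
$T{\left(t,z \right)} + h = -10 - 252803818 = -252803828$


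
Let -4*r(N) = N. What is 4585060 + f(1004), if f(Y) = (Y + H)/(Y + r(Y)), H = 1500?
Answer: 3452552684/753 ≈ 4.5851e+6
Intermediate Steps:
r(N) = -N/4
f(Y) = 4*(1500 + Y)/(3*Y) (f(Y) = (Y + 1500)/(Y - Y/4) = (1500 + Y)/((3*Y/4)) = (1500 + Y)*(4/(3*Y)) = 4*(1500 + Y)/(3*Y))
4585060 + f(1004) = 4585060 + (4/3 + 2000/1004) = 4585060 + (4/3 + 2000*(1/1004)) = 4585060 + (4/3 + 500/251) = 4585060 + 2504/753 = 3452552684/753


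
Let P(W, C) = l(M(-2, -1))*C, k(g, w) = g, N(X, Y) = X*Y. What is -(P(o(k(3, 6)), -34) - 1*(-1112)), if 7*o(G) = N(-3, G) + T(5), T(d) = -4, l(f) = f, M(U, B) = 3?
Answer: -1010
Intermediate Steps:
o(G) = -4/7 - 3*G/7 (o(G) = (-3*G - 4)/7 = (-4 - 3*G)/7 = -4/7 - 3*G/7)
P(W, C) = 3*C
-(P(o(k(3, 6)), -34) - 1*(-1112)) = -(3*(-34) - 1*(-1112)) = -(-102 + 1112) = -1*1010 = -1010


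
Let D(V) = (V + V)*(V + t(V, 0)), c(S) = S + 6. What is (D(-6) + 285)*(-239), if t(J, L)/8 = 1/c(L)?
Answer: -81499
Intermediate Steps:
c(S) = 6 + S
t(J, L) = 8/(6 + L)
D(V) = 2*V*(4/3 + V) (D(V) = (V + V)*(V + 8/(6 + 0)) = (2*V)*(V + 8/6) = (2*V)*(V + 8*(⅙)) = (2*V)*(V + 4/3) = (2*V)*(4/3 + V) = 2*V*(4/3 + V))
(D(-6) + 285)*(-239) = ((⅔)*(-6)*(4 + 3*(-6)) + 285)*(-239) = ((⅔)*(-6)*(4 - 18) + 285)*(-239) = ((⅔)*(-6)*(-14) + 285)*(-239) = (56 + 285)*(-239) = 341*(-239) = -81499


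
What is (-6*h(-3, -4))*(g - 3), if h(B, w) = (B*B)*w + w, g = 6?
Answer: 720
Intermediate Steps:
h(B, w) = w + w*B**2 (h(B, w) = B**2*w + w = w*B**2 + w = w + w*B**2)
(-6*h(-3, -4))*(g - 3) = (-(-24)*(1 + (-3)**2))*(6 - 3) = -(-24)*(1 + 9)*3 = -(-24)*10*3 = -6*(-40)*3 = 240*3 = 720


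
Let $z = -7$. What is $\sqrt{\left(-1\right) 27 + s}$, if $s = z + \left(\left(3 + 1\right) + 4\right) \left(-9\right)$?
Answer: $i \sqrt{106} \approx 10.296 i$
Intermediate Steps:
$s = -79$ ($s = -7 + \left(\left(3 + 1\right) + 4\right) \left(-9\right) = -7 + \left(4 + 4\right) \left(-9\right) = -7 + 8 \left(-9\right) = -7 - 72 = -79$)
$\sqrt{\left(-1\right) 27 + s} = \sqrt{\left(-1\right) 27 - 79} = \sqrt{-27 - 79} = \sqrt{-106} = i \sqrt{106}$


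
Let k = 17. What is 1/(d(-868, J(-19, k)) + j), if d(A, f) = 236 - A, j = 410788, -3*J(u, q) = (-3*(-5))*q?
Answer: 1/411892 ≈ 2.4278e-6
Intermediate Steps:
J(u, q) = -5*q (J(u, q) = -(-3*(-5))*q/3 = -5*q)
1/(d(-868, J(-19, k)) + j) = 1/((236 - 1*(-868)) + 410788) = 1/((236 + 868) + 410788) = 1/(1104 + 410788) = 1/411892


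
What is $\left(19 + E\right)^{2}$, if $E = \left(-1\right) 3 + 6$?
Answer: $484$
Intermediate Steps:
$E = 3$ ($E = -3 + 6 = 3$)
$\left(19 + E\right)^{2} = \left(19 + 3\right)^{2} = 22^{2} = 484$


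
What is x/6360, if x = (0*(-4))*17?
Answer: 0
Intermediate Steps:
x = 0 (x = 0*17 = 0)
x/6360 = 0/6360 = 0*(1/6360) = 0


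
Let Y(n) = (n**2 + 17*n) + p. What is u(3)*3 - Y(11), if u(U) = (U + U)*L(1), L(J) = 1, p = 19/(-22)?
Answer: -6361/22 ≈ -289.14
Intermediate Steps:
p = -19/22 (p = 19*(-1/22) = -19/22 ≈ -0.86364)
u(U) = 2*U (u(U) = (U + U)*1 = (2*U)*1 = 2*U)
Y(n) = -19/22 + n**2 + 17*n (Y(n) = (n**2 + 17*n) - 19/22 = -19/22 + n**2 + 17*n)
u(3)*3 - Y(11) = (2*3)*3 - (-19/22 + 11**2 + 17*11) = 6*3 - (-19/22 + 121 + 187) = 18 - 1*6757/22 = 18 - 6757/22 = -6361/22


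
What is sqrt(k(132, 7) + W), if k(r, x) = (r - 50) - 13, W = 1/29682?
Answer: sqrt(6754498582)/9894 ≈ 8.3066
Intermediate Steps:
W = 1/29682 ≈ 3.3690e-5
k(r, x) = -63 + r (k(r, x) = (-50 + r) - 13 = -63 + r)
sqrt(k(132, 7) + W) = sqrt((-63 + 132) + 1/29682) = sqrt(69 + 1/29682) = sqrt(2048059/29682) = sqrt(6754498582)/9894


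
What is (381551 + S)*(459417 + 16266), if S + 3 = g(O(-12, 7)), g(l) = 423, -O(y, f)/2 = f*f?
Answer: 181697111193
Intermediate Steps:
O(y, f) = -2*f**2 (O(y, f) = -2*f*f = -2*f**2)
S = 420 (S = -3 + 423 = 420)
(381551 + S)*(459417 + 16266) = (381551 + 420)*(459417 + 16266) = 381971*475683 = 181697111193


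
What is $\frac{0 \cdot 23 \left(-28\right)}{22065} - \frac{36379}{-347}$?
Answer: $\frac{36379}{347} \approx 104.84$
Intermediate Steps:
$\frac{0 \cdot 23 \left(-28\right)}{22065} - \frac{36379}{-347} = 0 \left(-28\right) \frac{1}{22065} - - \frac{36379}{347} = 0 \cdot \frac{1}{22065} + \frac{36379}{347} = 0 + \frac{36379}{347} = \frac{36379}{347}$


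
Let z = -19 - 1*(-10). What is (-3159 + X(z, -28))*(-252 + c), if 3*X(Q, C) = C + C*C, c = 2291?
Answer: -5927373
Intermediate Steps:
z = -9 (z = -19 + 10 = -9)
X(Q, C) = C/3 + C**2/3 (X(Q, C) = (C + C*C)/3 = (C + C**2)/3 = C/3 + C**2/3)
(-3159 + X(z, -28))*(-252 + c) = (-3159 + (1/3)*(-28)*(1 - 28))*(-252 + 2291) = (-3159 + (1/3)*(-28)*(-27))*2039 = (-3159 + 252)*2039 = -2907*2039 = -5927373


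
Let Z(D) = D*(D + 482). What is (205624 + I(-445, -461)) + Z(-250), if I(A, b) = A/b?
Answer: 68055109/461 ≈ 1.4763e+5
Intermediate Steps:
Z(D) = D*(482 + D)
(205624 + I(-445, -461)) + Z(-250) = (205624 - 445/(-461)) - 250*(482 - 250) = (205624 - 445*(-1/461)) - 250*232 = (205624 + 445/461) - 58000 = 94793109/461 - 58000 = 68055109/461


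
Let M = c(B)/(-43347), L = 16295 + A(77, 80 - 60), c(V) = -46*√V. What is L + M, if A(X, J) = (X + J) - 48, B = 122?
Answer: 16344 + 46*√122/43347 ≈ 16344.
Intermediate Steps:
A(X, J) = -48 + J + X (A(X, J) = (J + X) - 48 = -48 + J + X)
L = 16344 (L = 16295 + (-48 + (80 - 60) + 77) = 16295 + (-48 + 20 + 77) = 16295 + 49 = 16344)
M = 46*√122/43347 (M = -46*√122/(-43347) = -46*√122*(-1/43347) = 46*√122/43347 ≈ 0.011721)
L + M = 16344 + 46*√122/43347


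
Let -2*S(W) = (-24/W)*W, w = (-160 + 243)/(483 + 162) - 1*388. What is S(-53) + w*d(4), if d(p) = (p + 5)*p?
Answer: -2999544/215 ≈ -13951.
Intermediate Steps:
w = -250177/645 (w = 83/645 - 388 = -250177/645 ≈ -387.87)
S(W) = 12 (S(W) = -(-24/W)*W/2 = -½*(-24) = 12)
d(p) = p*(5 + p) (d(p) = (5 + p)*p = p*(5 + p))
S(-53) + w*d(4) = 12 - 1000708*(5 + 4)/645 = 12 - 1000708*9/645 = 12 - 250177/645*36 = 12 - 3002124/215 = -2999544/215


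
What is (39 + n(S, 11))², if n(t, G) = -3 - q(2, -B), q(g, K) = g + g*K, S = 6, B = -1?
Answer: 1024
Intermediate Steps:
q(g, K) = g + K*g
n(t, G) = -7 (n(t, G) = -3 - 2*(1 - 1*(-1)) = -3 - 2*(1 + 1) = -3 - 2*2 = -3 - 1*4 = -3 - 4 = -7)
(39 + n(S, 11))² = (39 - 7)² = 32² = 1024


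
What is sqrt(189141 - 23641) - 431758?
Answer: -431758 + 10*sqrt(1655) ≈ -4.3135e+5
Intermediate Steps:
sqrt(189141 - 23641) - 431758 = sqrt(165500) - 431758 = 10*sqrt(1655) - 431758 = -431758 + 10*sqrt(1655)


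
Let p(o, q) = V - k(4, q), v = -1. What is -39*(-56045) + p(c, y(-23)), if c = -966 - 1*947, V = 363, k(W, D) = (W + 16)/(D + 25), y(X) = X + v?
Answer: 2186098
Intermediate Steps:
y(X) = -1 + X (y(X) = X - 1 = -1 + X)
k(W, D) = (16 + W)/(25 + D)
c = -1913 (c = -966 - 947 = -1913)
p(o, q) = 363 - 20/(25 + q) (p(o, q) = 363 - (16 + 4)/(25 + q) = 363 - 20/(25 + q))
-39*(-56045) + p(c, y(-23)) = -39*(-56045) + (9055 + 363*(-1 - 23))/(25 + (-1 - 23)) = 2185755 + (9055 + 363*(-24))/(25 - 24) = 2185755 + (9055 - 8712)/1 = 2185755 + 1*343 = 2185755 + 343 = 2186098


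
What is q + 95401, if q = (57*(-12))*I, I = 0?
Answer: 95401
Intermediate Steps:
q = 0 (q = (57*(-12))*0 = -684*0 = 0)
q + 95401 = 0 + 95401 = 95401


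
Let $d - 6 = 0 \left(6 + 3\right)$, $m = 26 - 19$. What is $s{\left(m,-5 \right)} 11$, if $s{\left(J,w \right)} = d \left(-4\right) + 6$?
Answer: $-198$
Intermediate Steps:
$m = 7$ ($m = 26 - 19 = 7$)
$d = 6$ ($d = 6 + 0 \left(6 + 3\right) = 6 + 0 \cdot 9 = 6 + 0 = 6$)
$s{\left(J,w \right)} = -18$ ($s{\left(J,w \right)} = 6 \left(-4\right) + 6 = -24 + 6 = -18$)
$s{\left(m,-5 \right)} 11 = \left(-18\right) 11 = -198$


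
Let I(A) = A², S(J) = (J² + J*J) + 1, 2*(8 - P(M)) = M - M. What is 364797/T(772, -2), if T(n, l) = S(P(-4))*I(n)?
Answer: 121599/25627312 ≈ 0.0047449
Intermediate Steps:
P(M) = 8 (P(M) = 8 - (M - M)/2 = 8 - ½*0 = 8 + 0 = 8)
S(J) = 1 + 2*J² (S(J) = (J² + J²) + 1 = 2*J² + 1 = 1 + 2*J²)
T(n, l) = 129*n² (T(n, l) = (1 + 2*8²)*n² = (1 + 2*64)*n² = (1 + 128)*n² = 129*n²)
364797/T(772, -2) = 364797/((129*772²)) = 364797/((129*595984)) = 364797/76881936 = 364797*(1/76881936) = 121599/25627312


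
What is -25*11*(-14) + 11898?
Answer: 15748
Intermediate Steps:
-25*11*(-14) + 11898 = -275*(-14) + 11898 = 3850 + 11898 = 15748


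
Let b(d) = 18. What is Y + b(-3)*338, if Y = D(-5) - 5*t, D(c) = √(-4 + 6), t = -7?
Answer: 6119 + √2 ≈ 6120.4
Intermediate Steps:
D(c) = √2
Y = 35 + √2 (Y = √2 - 5*(-7) = √2 + 35 = 35 + √2 ≈ 36.414)
Y + b(-3)*338 = (35 + √2) + 18*338 = (35 + √2) + 6084 = 6119 + √2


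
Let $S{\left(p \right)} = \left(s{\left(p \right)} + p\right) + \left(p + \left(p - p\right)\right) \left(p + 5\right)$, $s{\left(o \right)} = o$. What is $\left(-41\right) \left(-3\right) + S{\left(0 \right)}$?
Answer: $123$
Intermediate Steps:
$S{\left(p \right)} = 2 p + p \left(5 + p\right)$ ($S{\left(p \right)} = \left(p + p\right) + \left(p + \left(p - p\right)\right) \left(p + 5\right) = 2 p + \left(p + 0\right) \left(5 + p\right) = 2 p + p \left(5 + p\right)$)
$\left(-41\right) \left(-3\right) + S{\left(0 \right)} = \left(-41\right) \left(-3\right) + 0 \left(7 + 0\right) = 123 + 0 \cdot 7 = 123 + 0 = 123$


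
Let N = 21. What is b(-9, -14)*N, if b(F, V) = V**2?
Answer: 4116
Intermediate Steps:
b(-9, -14)*N = (-14)**2*21 = 196*21 = 4116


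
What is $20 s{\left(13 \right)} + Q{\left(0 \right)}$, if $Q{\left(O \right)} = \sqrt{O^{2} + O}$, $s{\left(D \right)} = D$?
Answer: $260$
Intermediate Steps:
$Q{\left(O \right)} = \sqrt{O + O^{2}}$
$20 s{\left(13 \right)} + Q{\left(0 \right)} = 20 \cdot 13 + \sqrt{0 \left(1 + 0\right)} = 260 + \sqrt{0 \cdot 1} = 260 + \sqrt{0} = 260 + 0 = 260$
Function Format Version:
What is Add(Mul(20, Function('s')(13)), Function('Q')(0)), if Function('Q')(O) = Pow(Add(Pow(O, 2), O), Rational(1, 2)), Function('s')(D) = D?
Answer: 260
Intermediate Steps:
Function('Q')(O) = Pow(Add(O, Pow(O, 2)), Rational(1, 2))
Add(Mul(20, Function('s')(13)), Function('Q')(0)) = Add(Mul(20, 13), Pow(Mul(0, Add(1, 0)), Rational(1, 2))) = Add(260, Pow(Mul(0, 1), Rational(1, 2))) = Add(260, Pow(0, Rational(1, 2))) = Add(260, 0) = 260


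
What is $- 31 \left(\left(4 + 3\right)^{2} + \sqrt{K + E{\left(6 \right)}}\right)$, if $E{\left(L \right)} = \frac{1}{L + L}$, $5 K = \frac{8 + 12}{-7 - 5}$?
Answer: $-1519 - \frac{31 i}{2} \approx -1519.0 - 15.5 i$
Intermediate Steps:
$K = - \frac{1}{3}$ ($K = \frac{\left(8 + 12\right) \frac{1}{-7 - 5}}{5} = \frac{20 \frac{1}{-12}}{5} = \frac{20 \left(- \frac{1}{12}\right)}{5} = \frac{1}{5} \left(- \frac{5}{3}\right) = - \frac{1}{3} \approx -0.33333$)
$E{\left(L \right)} = \frac{1}{2 L}$
$- 31 \left(\left(4 + 3\right)^{2} + \sqrt{K + E{\left(6 \right)}}\right) = - 31 \left(\left(4 + 3\right)^{2} + \sqrt{- \frac{1}{3} + \frac{1}{2 \cdot 6}}\right) = - 31 \left(7^{2} + \sqrt{- \frac{1}{3} + \frac{1}{2} \cdot \frac{1}{6}}\right) = - 31 \left(49 + \sqrt{- \frac{1}{3} + \frac{1}{12}}\right) = - 31 \left(49 + \sqrt{- \frac{1}{4}}\right) = - 31 \left(49 + \frac{i}{2}\right) = -1519 - \frac{31 i}{2}$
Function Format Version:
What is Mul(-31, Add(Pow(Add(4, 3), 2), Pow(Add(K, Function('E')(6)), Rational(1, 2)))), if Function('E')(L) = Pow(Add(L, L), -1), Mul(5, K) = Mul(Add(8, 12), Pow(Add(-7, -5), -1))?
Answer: Add(-1519, Mul(Rational(-31, 2), I)) ≈ Add(-1519.0, Mul(-15.500, I))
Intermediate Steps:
K = Rational(-1, 3) (K = Mul(Rational(1, 5), Mul(Add(8, 12), Pow(Add(-7, -5), -1))) = Mul(Rational(1, 5), Mul(20, Pow(-12, -1))) = Mul(Rational(1, 5), Mul(20, Rational(-1, 12))) = Mul(Rational(1, 5), Rational(-5, 3)) = Rational(-1, 3) ≈ -0.33333)
Function('E')(L) = Mul(Rational(1, 2), Pow(L, -1)) (Function('E')(L) = Pow(Mul(2, L), -1) = Mul(Rational(1, 2), Pow(L, -1)))
Mul(-31, Add(Pow(Add(4, 3), 2), Pow(Add(K, Function('E')(6)), Rational(1, 2)))) = Mul(-31, Add(Pow(Add(4, 3), 2), Pow(Add(Rational(-1, 3), Mul(Rational(1, 2), Pow(6, -1))), Rational(1, 2)))) = Mul(-31, Add(Pow(7, 2), Pow(Add(Rational(-1, 3), Mul(Rational(1, 2), Rational(1, 6))), Rational(1, 2)))) = Mul(-31, Add(49, Pow(Add(Rational(-1, 3), Rational(1, 12)), Rational(1, 2)))) = Mul(-31, Add(49, Pow(Rational(-1, 4), Rational(1, 2)))) = Mul(-31, Add(49, Mul(Rational(1, 2), I))) = Add(-1519, Mul(Rational(-31, 2), I))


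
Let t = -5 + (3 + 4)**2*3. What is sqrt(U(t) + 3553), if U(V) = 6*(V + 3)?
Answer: sqrt(4423) ≈ 66.506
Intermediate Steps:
t = 142 (t = -5 + 7**2*3 = -5 + 49*3 = -5 + 147 = 142)
U(V) = 18 + 6*V (U(V) = 6*(3 + V) = 18 + 6*V)
sqrt(U(t) + 3553) = sqrt((18 + 6*142) + 3553) = sqrt((18 + 852) + 3553) = sqrt(870 + 3553) = sqrt(4423)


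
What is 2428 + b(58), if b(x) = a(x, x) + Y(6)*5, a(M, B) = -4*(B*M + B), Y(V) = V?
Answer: -11230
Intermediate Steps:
a(M, B) = -4*B - 4*B*M (a(M, B) = -4*(B + B*M) = -4*B - 4*B*M)
b(x) = 30 - 4*x*(1 + x) (b(x) = -4*x*(1 + x) + 6*5 = -4*x*(1 + x) + 30 = 30 - 4*x*(1 + x))
2428 + b(58) = 2428 + (30 - 4*58*(1 + 58)) = 2428 + (30 - 4*58*59) = 2428 + (30 - 13688) = 2428 - 13658 = -11230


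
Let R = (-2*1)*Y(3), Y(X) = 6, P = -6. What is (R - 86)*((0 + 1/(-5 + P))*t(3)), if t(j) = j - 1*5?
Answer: -196/11 ≈ -17.818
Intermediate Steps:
t(j) = -5 + j (t(j) = j - 5 = -5 + j)
R = -12 (R = -2*1*6 = -2*6 = -12)
(R - 86)*((0 + 1/(-5 + P))*t(3)) = (-12 - 86)*((0 + 1/(-5 - 6))*(-5 + 3)) = -98*(0 + 1/(-11))*(-2) = -98*(0 - 1/11)*(-2) = -(-98)*(-2)/11 = -98*2/11 = -196/11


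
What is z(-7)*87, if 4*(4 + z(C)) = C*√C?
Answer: -348 - 609*I*√7/4 ≈ -348.0 - 402.82*I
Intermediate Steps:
z(C) = -4 + C^(3/2)/4 (z(C) = -4 + (C*√C)/4 = -4 + C^(3/2)/4)
z(-7)*87 = (-4 + (-7)^(3/2)/4)*87 = (-4 + (-7*I*√7)/4)*87 = (-4 - 7*I*√7/4)*87 = -348 - 609*I*√7/4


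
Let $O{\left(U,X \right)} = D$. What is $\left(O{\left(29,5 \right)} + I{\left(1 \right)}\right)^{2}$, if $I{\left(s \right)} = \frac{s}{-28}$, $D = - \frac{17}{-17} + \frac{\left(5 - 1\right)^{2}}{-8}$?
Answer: $\frac{841}{784} \approx 1.0727$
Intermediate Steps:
$D = -1$ ($D = \left(-17\right) \left(- \frac{1}{17}\right) + 4^{2} \left(- \frac{1}{8}\right) = 1 + 16 \left(- \frac{1}{8}\right) = 1 - 2 = -1$)
$O{\left(U,X \right)} = -1$
$I{\left(s \right)} = - \frac{s}{28}$ ($I{\left(s \right)} = s \left(- \frac{1}{28}\right) = - \frac{s}{28}$)
$\left(O{\left(29,5 \right)} + I{\left(1 \right)}\right)^{2} = \left(-1 - \frac{1}{28}\right)^{2} = \left(- \frac{29}{28}\right)^{2} = \frac{841}{784}$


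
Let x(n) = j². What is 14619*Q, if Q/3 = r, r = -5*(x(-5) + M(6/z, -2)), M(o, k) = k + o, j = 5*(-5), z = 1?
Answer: -137930265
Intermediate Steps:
j = -25
x(n) = 625 (x(n) = (-25)² = 625)
r = -3145 (r = -5*(625 + (-2 + 6/1)) = -5*(625 + (-2 + 6*1)) = -5*(625 + (-2 + 6)) = -5*(625 + 4) = -5*629 = -3145)
Q = -9435 (Q = 3*(-3145) = -9435)
14619*Q = 14619*(-9435) = -137930265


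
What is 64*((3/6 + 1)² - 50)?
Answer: -3056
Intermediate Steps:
64*((3/6 + 1)² - 50) = 64*((3*(⅙) + 1)² - 50) = 64*((½ + 1)² - 50) = 64*((3/2)² - 50) = 64*(9/4 - 50) = 64*(-191/4) = -3056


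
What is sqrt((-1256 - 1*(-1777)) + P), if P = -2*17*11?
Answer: 7*sqrt(3) ≈ 12.124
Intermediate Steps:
P = -374 (P = -34*11 = -374)
sqrt((-1256 - 1*(-1777)) + P) = sqrt((-1256 - 1*(-1777)) - 374) = sqrt((-1256 + 1777) - 374) = sqrt(521 - 374) = sqrt(147) = 7*sqrt(3)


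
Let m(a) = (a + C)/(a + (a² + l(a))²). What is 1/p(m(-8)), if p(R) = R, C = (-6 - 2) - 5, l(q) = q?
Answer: -3128/21 ≈ -148.95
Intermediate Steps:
C = -13 (C = -8 - 5 = -13)
m(a) = (-13 + a)/(a + (a + a²)²) (m(a) = (a - 13)/(a + (a² + a)²) = (-13 + a)/(a + (a + a²)²))
1/p(m(-8)) = 1/((-13 - 8)/((-8)*(1 - 8*(1 - 8)²))) = 1/(-⅛*(-21)/(1 - 8*(-7)²)) = 1/(-⅛*(-21)/(1 - 8*49)) = 1/(-⅛*(-21)/(1 - 392)) = 1/(-⅛*(-21)/(-391)) = 1/(-⅛*(-1/391)*(-21)) = 1/(-21/3128) = -3128/21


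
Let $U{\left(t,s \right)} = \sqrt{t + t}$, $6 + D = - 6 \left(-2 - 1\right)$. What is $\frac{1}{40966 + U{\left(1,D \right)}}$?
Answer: $\frac{20483}{839106577} - \frac{\sqrt{2}}{1678213154} \approx 2.441 \cdot 10^{-5}$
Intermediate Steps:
$D = 12$ ($D = -6 - 6 \left(-2 - 1\right) = -6 - -18 = -6 + 18 = 12$)
$U{\left(t,s \right)} = \sqrt{2} \sqrt{t}$ ($U{\left(t,s \right)} = \sqrt{2 t} = \sqrt{2} \sqrt{t}$)
$\frac{1}{40966 + U{\left(1,D \right)}} = \frac{1}{40966 + \sqrt{2} \sqrt{1}} = \frac{1}{40966 + \sqrt{2} \cdot 1} = \frac{1}{40966 + \sqrt{2}}$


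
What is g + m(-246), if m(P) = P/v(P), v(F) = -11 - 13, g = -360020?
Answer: -1440039/4 ≈ -3.6001e+5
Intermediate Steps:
v(F) = -24
m(P) = -P/24 (m(P) = P/(-24) = P*(-1/24) = -P/24)
g + m(-246) = -360020 - 1/24*(-246) = -360020 + 41/4 = -1440039/4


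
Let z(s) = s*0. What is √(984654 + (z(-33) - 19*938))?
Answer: 4*√60427 ≈ 983.28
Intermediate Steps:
z(s) = 0
√(984654 + (z(-33) - 19*938)) = √(984654 + (0 - 19*938)) = √(984654 + (0 - 17822)) = √(984654 - 17822) = √966832 = 4*√60427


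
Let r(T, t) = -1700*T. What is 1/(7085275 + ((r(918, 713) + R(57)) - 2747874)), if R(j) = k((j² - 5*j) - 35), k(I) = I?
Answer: 1/2779730 ≈ 3.5975e-7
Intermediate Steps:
R(j) = -35 + j² - 5*j (R(j) = (j² - 5*j) - 35 = -35 + j² - 5*j)
1/(7085275 + ((r(918, 713) + R(57)) - 2747874)) = 1/(7085275 + ((-1700*918 + (-35 + 57² - 5*57)) - 2747874)) = 1/(7085275 + ((-1560600 + (-35 + 3249 - 285)) - 2747874)) = 1/(7085275 + ((-1560600 + 2929) - 2747874)) = 1/(7085275 + (-1557671 - 2747874)) = 1/(7085275 - 4305545) = 1/2779730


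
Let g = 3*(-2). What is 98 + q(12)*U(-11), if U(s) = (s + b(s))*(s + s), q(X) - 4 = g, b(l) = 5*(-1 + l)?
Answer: -3026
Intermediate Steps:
g = -6
b(l) = -5 + 5*l
q(X) = -2 (q(X) = 4 - 6 = -2)
U(s) = 2*s*(-5 + 6*s) (U(s) = (s + (-5 + 5*s))*(s + s) = (-5 + 6*s)*(2*s) = 2*s*(-5 + 6*s))
98 + q(12)*U(-11) = 98 - 4*(-11)*(-5 + 6*(-11)) = 98 - 4*(-11)*(-5 - 66) = 98 - 4*(-11)*(-71) = 98 - 2*1562 = 98 - 3124 = -3026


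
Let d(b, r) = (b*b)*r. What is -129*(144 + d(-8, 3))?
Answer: -43344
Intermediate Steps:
d(b, r) = r*b² (d(b, r) = b²*r = r*b²)
-129*(144 + d(-8, 3)) = -129*(144 + 3*(-8)²) = -129*(144 + 3*64) = -129*(144 + 192) = -129*336 = -43344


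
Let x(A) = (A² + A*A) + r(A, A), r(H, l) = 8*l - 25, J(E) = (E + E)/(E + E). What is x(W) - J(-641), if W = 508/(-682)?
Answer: -3587186/116281 ≈ -30.849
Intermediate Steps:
J(E) = 1 (J(E) = (2*E)/((2*E)) = (2*E)*(1/(2*E)) = 1)
r(H, l) = -25 + 8*l
W = -254/341 (W = 508*(-1/682) = -254/341 ≈ -0.74487)
x(A) = -25 + 2*A² + 8*A (x(A) = (A² + A*A) + (-25 + 8*A) = (A² + A²) + (-25 + 8*A) = 2*A² + (-25 + 8*A) = -25 + 2*A² + 8*A)
x(W) - J(-641) = (-25 + 2*(-254/341)² + 8*(-254/341)) - 1*1 = (-25 + 2*(64516/116281) - 2032/341) - 1 = (-25 + 129032/116281 - 2032/341) - 1 = -3470905/116281 - 1 = -3587186/116281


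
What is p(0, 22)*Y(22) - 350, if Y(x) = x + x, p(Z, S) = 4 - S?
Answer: -1142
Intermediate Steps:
Y(x) = 2*x
p(0, 22)*Y(22) - 350 = (4 - 1*22)*(2*22) - 350 = (4 - 22)*44 - 350 = -18*44 - 350 = -792 - 350 = -1142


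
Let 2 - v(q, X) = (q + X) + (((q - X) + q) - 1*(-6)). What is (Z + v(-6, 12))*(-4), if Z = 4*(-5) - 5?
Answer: 44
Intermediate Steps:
Z = -25 (Z = -20 - 5 = -25)
v(q, X) = -4 - 3*q (v(q, X) = 2 - ((q + X) + (((q - X) + q) - 1*(-6))) = 2 - ((X + q) + ((-X + 2*q) + 6)) = 2 - ((X + q) + (6 - X + 2*q)) = 2 - (6 + 3*q) = 2 + (-6 - 3*q) = -4 - 3*q)
(Z + v(-6, 12))*(-4) = (-25 + (-4 - 3*(-6)))*(-4) = (-25 + (-4 + 18))*(-4) = (-25 + 14)*(-4) = -11*(-4) = 44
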